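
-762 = -762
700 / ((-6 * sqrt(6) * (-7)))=25 * sqrt(6) / 9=6.80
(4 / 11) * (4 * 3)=48 / 11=4.36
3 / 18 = 1 / 6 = 0.17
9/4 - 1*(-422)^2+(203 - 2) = -711523/4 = -177880.75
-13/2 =-6.50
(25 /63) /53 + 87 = 290518 /3339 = 87.01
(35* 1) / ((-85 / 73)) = -511 / 17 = -30.06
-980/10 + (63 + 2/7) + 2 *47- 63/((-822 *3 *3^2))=1023439/17262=59.29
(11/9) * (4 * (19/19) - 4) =0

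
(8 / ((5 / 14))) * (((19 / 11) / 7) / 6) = 152 / 165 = 0.92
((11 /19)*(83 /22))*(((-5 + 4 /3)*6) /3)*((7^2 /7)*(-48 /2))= 51128 /19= 2690.95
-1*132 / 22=-6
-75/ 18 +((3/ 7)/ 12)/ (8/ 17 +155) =-308333/ 74004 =-4.17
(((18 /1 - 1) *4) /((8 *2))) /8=17 /32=0.53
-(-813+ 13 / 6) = 4865 / 6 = 810.83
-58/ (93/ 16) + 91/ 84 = -8.90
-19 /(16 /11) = -209 /16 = -13.06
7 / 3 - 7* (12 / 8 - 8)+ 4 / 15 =481 / 10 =48.10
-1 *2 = -2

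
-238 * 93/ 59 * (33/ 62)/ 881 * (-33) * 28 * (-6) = -65313864/ 51979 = -1256.54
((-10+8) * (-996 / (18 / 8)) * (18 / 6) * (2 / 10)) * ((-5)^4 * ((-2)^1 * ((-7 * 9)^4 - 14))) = -10459956808000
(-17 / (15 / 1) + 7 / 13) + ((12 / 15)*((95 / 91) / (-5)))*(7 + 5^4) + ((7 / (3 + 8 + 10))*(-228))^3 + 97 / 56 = -684965467 / 1560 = -439080.43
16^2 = 256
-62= -62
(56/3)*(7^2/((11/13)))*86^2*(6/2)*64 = 16885127168/11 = 1535011560.73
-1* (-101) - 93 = 8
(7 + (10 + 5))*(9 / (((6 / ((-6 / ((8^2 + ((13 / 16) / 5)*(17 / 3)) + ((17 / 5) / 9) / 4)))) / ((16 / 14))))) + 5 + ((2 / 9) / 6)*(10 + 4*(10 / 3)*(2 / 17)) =878944615 / 451211229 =1.95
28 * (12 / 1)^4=580608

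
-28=-28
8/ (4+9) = 0.62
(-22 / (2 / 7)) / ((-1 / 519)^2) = -20740797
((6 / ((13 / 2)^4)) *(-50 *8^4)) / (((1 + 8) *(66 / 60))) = -65536000 / 942513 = -69.53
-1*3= -3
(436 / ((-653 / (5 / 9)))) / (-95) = 436 / 111663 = 0.00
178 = 178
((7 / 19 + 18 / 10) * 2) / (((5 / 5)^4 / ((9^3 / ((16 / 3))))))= 225261 / 380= 592.79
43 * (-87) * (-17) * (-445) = -28300665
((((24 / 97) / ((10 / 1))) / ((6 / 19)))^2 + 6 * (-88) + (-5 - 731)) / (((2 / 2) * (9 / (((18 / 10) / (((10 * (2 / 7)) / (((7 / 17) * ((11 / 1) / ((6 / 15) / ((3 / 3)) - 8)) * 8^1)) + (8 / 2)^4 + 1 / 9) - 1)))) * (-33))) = 43706474532 / 1452087441625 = 0.03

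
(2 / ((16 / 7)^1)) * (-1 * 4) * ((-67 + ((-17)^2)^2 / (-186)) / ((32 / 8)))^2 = -64489154023 / 1107072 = -58252.00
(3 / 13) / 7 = 3 / 91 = 0.03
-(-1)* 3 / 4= 0.75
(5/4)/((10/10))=5/4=1.25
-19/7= -2.71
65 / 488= 0.13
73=73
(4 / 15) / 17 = 4 / 255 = 0.02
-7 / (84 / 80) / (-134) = 10 / 201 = 0.05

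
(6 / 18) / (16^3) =1 / 12288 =0.00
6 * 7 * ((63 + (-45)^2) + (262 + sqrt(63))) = 126 * sqrt(7) + 98700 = 99033.36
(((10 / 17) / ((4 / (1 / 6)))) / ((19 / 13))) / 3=65 / 11628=0.01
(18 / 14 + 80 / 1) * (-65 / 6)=-36985 / 42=-880.60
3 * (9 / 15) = 9 / 5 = 1.80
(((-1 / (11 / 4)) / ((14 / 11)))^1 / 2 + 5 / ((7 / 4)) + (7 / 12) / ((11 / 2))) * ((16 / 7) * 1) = 10424 / 1617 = 6.45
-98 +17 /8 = -767 /8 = -95.88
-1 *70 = -70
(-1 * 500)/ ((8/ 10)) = -625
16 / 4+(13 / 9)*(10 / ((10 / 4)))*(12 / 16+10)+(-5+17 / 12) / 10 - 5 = 21871 / 360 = 60.75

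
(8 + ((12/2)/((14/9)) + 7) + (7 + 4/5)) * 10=1866/7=266.57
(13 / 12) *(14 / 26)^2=49 / 156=0.31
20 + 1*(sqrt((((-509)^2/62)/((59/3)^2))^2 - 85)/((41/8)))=4*sqrt(1477733596301)/4424351 + 20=21.10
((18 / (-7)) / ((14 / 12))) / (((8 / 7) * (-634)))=27 / 8876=0.00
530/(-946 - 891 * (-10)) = 265/3982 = 0.07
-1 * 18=-18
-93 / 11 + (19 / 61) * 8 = -4001 / 671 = -5.96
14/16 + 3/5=59/40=1.48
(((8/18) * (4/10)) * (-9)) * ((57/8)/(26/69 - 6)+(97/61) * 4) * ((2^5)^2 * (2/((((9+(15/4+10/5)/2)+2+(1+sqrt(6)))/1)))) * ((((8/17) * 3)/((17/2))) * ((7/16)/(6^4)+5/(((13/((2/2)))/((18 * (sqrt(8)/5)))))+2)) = -47783338573824 * sqrt(2)/90077952445 - 71687105783552/187084978155+81928120895488 * sqrt(6)/3180444628635+109219059597312 * sqrt(3)/1531325191565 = -946.74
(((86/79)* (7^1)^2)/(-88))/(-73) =2107/253748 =0.01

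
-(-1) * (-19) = -19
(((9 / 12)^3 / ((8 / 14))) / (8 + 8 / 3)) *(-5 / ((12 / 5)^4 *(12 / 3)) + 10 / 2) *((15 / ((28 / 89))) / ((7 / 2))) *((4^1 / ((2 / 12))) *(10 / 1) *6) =24726569625 / 3670016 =6737.46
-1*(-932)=932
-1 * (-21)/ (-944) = -21/ 944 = -0.02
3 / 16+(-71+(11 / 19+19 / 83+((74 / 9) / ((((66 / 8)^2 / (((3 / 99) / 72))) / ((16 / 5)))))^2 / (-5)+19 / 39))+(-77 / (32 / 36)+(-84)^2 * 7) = 49235.86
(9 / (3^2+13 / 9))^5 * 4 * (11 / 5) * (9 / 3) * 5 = 115063885233 / 1834760056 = 62.71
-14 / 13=-1.08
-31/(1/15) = -465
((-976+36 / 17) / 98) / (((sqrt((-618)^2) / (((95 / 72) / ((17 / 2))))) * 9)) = -393205 / 1417742676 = -0.00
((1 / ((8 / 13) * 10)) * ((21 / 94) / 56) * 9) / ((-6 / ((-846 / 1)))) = 1053 / 1280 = 0.82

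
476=476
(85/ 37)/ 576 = 85/ 21312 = 0.00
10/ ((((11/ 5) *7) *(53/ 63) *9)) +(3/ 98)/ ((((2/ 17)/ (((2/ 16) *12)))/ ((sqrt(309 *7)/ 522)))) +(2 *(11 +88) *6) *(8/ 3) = 17 *sqrt(2163)/ 22736 +1846994/ 583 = 3168.12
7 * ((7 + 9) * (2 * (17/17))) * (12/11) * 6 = 16128/11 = 1466.18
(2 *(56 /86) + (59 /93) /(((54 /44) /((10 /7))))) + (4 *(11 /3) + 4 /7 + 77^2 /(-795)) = 1967052107 /200289915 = 9.82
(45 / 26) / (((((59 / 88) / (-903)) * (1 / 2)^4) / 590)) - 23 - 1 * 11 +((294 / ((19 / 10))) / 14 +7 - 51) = -22005482.33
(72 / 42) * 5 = 8.57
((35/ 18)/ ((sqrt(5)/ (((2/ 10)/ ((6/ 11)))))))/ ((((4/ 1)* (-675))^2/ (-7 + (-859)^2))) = 3156461* sqrt(5)/ 218700000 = 0.03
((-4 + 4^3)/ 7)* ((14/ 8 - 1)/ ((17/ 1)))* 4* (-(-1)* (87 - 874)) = -141660/ 119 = -1190.42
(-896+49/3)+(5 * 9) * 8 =-1559/3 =-519.67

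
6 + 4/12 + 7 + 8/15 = 208/15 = 13.87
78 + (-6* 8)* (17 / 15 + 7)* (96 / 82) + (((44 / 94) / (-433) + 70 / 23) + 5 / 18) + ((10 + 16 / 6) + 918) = 958474694981 / 1727189370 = 554.93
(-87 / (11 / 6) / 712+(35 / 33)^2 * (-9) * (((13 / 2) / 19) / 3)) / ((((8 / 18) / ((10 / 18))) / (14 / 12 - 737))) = 66187406275 / 58927968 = 1123.19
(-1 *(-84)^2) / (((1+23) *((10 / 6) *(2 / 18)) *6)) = -1323 / 5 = -264.60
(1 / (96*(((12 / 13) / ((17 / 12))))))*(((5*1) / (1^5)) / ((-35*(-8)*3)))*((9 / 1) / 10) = 221 / 2580480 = 0.00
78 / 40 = 39 / 20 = 1.95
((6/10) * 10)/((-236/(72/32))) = -27/472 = -0.06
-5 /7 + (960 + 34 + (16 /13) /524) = 11840987 /11921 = 993.29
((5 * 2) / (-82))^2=0.01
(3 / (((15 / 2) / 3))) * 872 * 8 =41856 / 5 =8371.20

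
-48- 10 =-58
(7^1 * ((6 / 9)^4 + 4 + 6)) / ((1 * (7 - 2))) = 5782 / 405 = 14.28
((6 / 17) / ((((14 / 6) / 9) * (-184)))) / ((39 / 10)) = -135 / 71162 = -0.00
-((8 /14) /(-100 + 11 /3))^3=1728 /8279186167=0.00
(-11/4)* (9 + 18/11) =-117/4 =-29.25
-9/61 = -0.15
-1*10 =-10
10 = 10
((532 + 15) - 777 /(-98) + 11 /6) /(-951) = -11692 /19971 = -0.59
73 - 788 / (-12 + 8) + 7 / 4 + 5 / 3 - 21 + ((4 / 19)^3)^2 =142502022701 / 564550572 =252.42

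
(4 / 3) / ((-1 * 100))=-1 / 75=-0.01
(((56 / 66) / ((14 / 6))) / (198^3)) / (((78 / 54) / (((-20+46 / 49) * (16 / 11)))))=-7472 / 8309748447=-0.00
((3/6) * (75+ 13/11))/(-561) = -419/6171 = -0.07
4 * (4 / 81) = 16 / 81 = 0.20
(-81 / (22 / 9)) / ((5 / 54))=-19683 / 55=-357.87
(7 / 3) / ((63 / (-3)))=-1 / 9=-0.11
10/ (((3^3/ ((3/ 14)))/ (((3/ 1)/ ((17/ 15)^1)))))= 25/ 119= 0.21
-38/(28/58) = -551/7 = -78.71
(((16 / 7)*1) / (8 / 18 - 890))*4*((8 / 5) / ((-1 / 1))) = 2304 / 140105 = 0.02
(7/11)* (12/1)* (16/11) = 1344/121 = 11.11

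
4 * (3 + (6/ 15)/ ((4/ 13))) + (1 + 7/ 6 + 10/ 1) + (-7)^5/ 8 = -248581/ 120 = -2071.51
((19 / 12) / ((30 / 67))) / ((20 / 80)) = 1273 / 90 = 14.14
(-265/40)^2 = 2809/64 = 43.89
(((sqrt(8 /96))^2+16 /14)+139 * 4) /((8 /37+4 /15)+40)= 8659295 /629104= 13.76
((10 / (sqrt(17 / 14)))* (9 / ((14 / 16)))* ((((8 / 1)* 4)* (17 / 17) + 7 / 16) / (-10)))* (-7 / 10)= 4671* sqrt(238) / 340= 211.94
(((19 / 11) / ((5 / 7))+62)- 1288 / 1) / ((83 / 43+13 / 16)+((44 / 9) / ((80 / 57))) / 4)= -34725252 / 102553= -338.61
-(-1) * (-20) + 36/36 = -19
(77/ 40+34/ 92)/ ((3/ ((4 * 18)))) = 6333/ 115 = 55.07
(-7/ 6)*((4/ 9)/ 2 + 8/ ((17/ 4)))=-1127/ 459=-2.46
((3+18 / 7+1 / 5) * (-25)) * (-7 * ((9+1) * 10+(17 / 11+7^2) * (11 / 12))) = 147796.67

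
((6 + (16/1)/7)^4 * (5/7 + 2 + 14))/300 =110335836/420175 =262.59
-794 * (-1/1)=794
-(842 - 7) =-835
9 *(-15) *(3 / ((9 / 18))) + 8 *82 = -154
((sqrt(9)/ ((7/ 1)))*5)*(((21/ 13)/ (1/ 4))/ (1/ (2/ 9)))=40/ 13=3.08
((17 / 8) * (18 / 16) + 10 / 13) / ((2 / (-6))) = -9.48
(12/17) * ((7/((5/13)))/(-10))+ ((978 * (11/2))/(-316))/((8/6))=-7548369/537200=-14.05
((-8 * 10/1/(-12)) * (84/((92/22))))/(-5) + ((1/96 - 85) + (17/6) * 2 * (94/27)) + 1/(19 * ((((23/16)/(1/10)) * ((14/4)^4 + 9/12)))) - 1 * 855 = -12942370051529/13666073760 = -947.04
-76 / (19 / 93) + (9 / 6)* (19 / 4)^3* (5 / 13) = -516123 / 1664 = -310.17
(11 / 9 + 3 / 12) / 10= 53 / 360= 0.15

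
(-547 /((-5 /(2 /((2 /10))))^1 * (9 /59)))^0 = 1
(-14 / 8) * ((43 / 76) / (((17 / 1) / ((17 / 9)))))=-301 / 2736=-0.11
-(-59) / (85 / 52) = 3068 / 85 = 36.09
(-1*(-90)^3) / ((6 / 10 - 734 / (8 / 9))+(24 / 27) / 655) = -3437964000 / 3891401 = -883.48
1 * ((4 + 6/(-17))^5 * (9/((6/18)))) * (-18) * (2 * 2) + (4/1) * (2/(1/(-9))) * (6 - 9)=-1780655536296/1419857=-1254109.07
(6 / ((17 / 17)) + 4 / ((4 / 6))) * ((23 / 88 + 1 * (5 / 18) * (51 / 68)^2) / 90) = 49 / 880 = 0.06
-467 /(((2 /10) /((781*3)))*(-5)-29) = 1094181 /67948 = 16.10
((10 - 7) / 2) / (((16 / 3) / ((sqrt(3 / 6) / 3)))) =3*sqrt(2) / 64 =0.07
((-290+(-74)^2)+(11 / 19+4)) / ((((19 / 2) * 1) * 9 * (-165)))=-197242 / 536085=-0.37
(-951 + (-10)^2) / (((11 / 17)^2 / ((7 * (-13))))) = 22380449 / 121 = 184962.39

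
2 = 2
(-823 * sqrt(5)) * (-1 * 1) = 823 * sqrt(5) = 1840.28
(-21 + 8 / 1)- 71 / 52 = -747 / 52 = -14.37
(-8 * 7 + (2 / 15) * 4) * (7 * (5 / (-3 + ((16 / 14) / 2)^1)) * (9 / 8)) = 15288 / 17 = 899.29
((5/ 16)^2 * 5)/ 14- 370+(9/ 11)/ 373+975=8897162091/ 14705152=605.04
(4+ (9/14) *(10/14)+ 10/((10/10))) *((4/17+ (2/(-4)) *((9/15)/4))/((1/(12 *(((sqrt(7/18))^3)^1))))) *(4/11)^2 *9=154453 *sqrt(14)/71995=8.03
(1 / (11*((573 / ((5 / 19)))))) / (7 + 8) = 1 / 359271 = 0.00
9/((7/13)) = 117/7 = 16.71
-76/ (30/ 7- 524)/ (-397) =-266/ 722143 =-0.00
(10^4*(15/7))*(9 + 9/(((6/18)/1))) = 5400000/7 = 771428.57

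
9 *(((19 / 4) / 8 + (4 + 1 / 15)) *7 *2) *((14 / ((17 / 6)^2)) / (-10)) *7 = -20716857 / 28900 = -716.85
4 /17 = 0.24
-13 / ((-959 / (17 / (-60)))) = -221 / 57540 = -0.00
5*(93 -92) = 5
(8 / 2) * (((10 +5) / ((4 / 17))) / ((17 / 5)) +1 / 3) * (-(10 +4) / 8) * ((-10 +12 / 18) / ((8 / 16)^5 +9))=359072 / 2601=138.05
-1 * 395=-395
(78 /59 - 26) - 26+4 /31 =-92454 /1829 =-50.55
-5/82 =-0.06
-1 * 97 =-97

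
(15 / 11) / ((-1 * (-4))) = 15 / 44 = 0.34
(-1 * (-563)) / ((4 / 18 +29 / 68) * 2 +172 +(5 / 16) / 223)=307343952 / 94604501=3.25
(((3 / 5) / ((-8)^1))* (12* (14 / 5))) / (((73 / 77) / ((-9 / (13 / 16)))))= 698544 / 23725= 29.44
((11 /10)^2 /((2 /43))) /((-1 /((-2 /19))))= 5203 /1900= 2.74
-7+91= 84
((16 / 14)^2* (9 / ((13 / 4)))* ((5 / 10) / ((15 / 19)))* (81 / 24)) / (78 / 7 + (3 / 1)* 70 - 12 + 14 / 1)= 0.03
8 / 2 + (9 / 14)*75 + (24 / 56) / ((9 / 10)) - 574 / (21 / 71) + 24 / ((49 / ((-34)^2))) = -388601 / 294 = -1321.77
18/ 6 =3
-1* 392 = -392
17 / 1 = 17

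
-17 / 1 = -17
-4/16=-1/4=-0.25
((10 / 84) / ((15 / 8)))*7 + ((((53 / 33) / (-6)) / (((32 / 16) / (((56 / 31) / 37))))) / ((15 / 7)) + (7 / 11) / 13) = 10857653 / 22142835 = 0.49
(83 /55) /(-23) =-83 /1265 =-0.07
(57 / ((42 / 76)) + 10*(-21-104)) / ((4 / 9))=-18063 / 7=-2580.43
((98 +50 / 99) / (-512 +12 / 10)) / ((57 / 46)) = -1121480 / 7206111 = -0.16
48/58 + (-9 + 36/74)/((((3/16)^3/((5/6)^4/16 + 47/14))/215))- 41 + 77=-245235892412/260739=-940541.66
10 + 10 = 20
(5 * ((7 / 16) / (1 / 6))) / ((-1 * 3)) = -35 / 8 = -4.38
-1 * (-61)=61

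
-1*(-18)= 18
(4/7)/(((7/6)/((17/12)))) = 34/49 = 0.69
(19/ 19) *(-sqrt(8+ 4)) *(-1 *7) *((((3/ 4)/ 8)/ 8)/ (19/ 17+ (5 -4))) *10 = 595 *sqrt(3)/ 768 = 1.34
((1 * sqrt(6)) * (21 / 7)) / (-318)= -sqrt(6) / 106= -0.02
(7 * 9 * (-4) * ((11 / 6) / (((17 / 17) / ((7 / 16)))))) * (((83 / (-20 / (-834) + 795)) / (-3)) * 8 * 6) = 337.63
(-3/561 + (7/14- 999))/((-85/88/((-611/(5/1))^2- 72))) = 554964695044/36125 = 15362344.50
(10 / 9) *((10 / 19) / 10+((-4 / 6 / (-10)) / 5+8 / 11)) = 24868 / 28215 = 0.88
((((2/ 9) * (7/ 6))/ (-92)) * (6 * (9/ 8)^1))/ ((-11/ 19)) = 133/ 4048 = 0.03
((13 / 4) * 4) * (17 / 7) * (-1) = -221 / 7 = -31.57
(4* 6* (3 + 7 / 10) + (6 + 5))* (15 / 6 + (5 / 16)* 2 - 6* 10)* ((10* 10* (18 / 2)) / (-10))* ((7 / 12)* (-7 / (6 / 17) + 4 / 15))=-5830799.41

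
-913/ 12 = -76.08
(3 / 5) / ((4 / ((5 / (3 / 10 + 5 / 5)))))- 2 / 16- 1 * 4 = -369 / 104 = -3.55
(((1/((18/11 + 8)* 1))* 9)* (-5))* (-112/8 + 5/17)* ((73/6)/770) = 51027/50456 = 1.01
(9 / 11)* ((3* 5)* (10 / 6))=20.45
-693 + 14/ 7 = -691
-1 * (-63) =63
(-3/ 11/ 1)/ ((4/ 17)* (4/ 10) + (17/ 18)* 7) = -4590/ 112849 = -0.04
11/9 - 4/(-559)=6185/5031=1.23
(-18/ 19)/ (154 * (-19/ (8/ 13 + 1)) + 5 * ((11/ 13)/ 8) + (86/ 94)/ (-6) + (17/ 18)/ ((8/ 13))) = 1583712/ 3024803933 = 0.00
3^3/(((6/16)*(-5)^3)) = -72/125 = -0.58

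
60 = 60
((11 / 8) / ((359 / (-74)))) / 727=-407 / 1043972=-0.00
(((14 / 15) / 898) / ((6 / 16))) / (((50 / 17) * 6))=0.00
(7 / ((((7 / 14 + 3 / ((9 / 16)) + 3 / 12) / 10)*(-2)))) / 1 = -420 / 73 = -5.75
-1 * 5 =-5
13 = 13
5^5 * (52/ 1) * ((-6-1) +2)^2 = 4062500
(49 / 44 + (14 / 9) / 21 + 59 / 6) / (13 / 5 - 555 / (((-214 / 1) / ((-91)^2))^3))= 160394879990 / 468023678640019359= 0.00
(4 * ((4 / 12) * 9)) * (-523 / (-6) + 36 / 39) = 13742 / 13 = 1057.08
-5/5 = -1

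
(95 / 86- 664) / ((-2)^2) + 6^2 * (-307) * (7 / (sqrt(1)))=-26670225 / 344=-77529.72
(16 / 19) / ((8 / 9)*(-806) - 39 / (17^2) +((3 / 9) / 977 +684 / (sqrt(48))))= -74037871060129728 / 61805711334309085207 - 309963866175792*sqrt(3) / 3252932175489951853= -0.00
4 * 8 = 32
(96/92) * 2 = 48/23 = 2.09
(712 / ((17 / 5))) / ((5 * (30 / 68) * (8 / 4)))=712 / 15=47.47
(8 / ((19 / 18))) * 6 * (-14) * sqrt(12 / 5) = -24192 * sqrt(15) / 95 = -986.27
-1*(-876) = 876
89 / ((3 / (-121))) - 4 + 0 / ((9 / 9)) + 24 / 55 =-592883 / 165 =-3593.23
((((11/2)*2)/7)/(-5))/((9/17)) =-187/315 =-0.59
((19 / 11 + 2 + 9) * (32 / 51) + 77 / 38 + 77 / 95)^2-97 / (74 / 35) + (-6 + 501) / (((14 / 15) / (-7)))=-1530682644744083 / 420372839700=-3641.25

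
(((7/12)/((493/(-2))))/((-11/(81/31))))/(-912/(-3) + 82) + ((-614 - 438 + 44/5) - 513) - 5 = -1013087939271/648916180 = -1561.20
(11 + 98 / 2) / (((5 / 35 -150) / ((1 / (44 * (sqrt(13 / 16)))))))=-420 * sqrt(13) / 150007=-0.01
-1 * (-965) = 965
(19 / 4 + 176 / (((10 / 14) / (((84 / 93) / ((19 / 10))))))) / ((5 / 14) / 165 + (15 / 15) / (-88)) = -132667458 / 10013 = -13249.52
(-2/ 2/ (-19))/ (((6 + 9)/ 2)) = 2/ 285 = 0.01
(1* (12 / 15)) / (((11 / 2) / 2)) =16 / 55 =0.29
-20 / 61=-0.33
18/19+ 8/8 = 37/19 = 1.95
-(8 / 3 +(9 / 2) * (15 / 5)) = -97 / 6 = -16.17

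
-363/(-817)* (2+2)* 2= 2904/817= 3.55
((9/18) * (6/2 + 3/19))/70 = 3/133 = 0.02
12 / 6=2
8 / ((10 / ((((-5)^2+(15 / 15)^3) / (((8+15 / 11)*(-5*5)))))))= -1144 / 12875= -0.09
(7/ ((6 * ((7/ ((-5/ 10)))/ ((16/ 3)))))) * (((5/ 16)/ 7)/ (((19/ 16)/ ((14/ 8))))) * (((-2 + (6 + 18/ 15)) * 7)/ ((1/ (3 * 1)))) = -182/ 57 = -3.19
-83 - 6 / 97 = -8057 / 97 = -83.06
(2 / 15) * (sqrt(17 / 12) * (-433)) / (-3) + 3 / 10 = 3 / 10 + 433 * sqrt(51) / 135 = 23.21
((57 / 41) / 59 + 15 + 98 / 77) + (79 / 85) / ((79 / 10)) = 7424894 / 452353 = 16.41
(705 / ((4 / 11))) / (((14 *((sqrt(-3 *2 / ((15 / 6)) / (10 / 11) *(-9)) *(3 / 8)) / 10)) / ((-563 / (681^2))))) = -3307625 *sqrt(66) / 29216943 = -0.92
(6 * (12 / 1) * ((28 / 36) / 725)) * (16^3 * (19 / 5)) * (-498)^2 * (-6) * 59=-382616349179904 / 3625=-105549337704.80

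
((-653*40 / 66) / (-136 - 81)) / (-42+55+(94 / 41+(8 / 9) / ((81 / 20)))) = 130116780 / 1106715841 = 0.12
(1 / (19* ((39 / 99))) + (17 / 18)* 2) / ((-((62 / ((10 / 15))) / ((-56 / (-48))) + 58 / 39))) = -3934 / 157947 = -0.02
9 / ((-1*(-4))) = 9 / 4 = 2.25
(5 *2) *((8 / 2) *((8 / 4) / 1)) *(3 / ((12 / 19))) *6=2280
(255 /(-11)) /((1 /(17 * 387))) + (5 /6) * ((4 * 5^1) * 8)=-5028535 /33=-152379.85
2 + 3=5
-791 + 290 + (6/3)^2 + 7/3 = -1484/3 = -494.67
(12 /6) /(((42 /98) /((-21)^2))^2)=2117682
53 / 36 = 1.47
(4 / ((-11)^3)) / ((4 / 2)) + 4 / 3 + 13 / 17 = 142315 / 67881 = 2.10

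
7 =7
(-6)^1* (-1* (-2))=-12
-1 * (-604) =604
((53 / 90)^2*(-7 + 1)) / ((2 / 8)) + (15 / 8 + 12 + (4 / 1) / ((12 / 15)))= 56981 / 5400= 10.55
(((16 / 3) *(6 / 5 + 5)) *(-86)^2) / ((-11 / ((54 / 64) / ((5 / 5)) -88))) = 319725382 / 165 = 1937729.59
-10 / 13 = -0.77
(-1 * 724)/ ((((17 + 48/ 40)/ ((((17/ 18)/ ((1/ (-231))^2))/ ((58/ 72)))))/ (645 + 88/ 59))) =-35787244074120/ 22243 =-1608921641.60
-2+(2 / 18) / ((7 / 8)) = -118 / 63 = -1.87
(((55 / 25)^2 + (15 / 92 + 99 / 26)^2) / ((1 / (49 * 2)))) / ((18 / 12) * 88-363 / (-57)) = 686058891091 / 47007045800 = 14.59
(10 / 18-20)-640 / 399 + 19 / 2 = -27647 / 2394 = -11.55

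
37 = 37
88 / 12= 22 / 3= 7.33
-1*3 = -3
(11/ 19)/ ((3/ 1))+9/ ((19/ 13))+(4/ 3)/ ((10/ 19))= 844/ 95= 8.88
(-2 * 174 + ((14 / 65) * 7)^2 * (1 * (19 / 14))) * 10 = -2914532 / 845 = -3449.15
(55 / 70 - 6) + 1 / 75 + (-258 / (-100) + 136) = 70024 / 525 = 133.38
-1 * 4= -4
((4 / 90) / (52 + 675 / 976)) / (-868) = -0.00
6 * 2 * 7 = 84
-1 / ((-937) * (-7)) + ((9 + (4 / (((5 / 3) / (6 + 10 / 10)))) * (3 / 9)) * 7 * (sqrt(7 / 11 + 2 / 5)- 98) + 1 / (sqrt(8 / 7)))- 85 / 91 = -4270399116 / 426335 + sqrt(14) / 4 + 511 * sqrt(3135) / 275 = -9911.56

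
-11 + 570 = 559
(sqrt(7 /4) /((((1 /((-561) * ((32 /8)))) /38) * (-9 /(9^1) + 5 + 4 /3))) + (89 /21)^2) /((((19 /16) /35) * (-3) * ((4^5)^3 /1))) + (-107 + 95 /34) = -426910119773701 /4096794820608 + 19635 * sqrt(7) /268435456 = -104.21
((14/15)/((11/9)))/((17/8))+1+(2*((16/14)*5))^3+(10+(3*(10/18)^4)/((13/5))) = 13715064741418/9117963855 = 1504.18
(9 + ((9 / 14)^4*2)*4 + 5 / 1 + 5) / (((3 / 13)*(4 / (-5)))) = -6356935 / 57624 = -110.32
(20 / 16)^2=25 / 16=1.56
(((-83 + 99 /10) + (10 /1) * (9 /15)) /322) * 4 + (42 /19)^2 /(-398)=-48913979 /57830395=-0.85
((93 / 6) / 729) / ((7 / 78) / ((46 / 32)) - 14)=-9269 / 6075972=-0.00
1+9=10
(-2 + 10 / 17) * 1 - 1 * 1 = -41 / 17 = -2.41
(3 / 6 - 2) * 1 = -3 / 2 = -1.50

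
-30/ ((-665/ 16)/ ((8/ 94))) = 384/ 6251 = 0.06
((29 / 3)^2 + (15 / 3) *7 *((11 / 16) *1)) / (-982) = -16921 / 141408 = -0.12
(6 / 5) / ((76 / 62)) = 93 / 95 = 0.98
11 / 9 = 1.22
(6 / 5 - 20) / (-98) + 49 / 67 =15154 / 16415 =0.92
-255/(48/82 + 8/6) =-31365/236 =-132.90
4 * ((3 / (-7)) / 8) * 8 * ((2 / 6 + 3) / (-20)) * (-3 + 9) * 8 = 96 / 7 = 13.71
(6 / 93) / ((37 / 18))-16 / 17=-17740 / 19499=-0.91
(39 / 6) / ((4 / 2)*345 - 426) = 13 / 528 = 0.02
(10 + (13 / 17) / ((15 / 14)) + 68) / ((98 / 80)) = 160576 / 2499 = 64.26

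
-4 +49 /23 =-43 /23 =-1.87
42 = 42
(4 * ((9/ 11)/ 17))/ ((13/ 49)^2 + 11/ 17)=21609/ 80531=0.27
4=4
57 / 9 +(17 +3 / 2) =149 / 6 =24.83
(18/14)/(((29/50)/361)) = 800.25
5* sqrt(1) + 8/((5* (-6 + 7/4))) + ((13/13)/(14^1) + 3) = 9157/1190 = 7.69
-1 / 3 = -0.33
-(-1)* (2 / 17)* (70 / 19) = 140 / 323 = 0.43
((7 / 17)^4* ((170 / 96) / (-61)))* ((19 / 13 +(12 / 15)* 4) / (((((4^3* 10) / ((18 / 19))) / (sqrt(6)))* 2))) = -2182509* sqrt(6) / 758007511040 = -0.00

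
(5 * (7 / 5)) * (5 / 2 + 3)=77 / 2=38.50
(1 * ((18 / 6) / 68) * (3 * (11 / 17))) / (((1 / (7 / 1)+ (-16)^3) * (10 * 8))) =-231 / 883831360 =-0.00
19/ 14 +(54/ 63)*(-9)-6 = -12.36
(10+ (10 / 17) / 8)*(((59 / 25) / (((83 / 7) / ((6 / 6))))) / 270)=56581 / 7619400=0.01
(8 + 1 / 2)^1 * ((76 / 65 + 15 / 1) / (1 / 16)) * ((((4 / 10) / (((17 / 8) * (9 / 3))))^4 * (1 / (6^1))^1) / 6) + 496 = 72168914306672 / 145501565625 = 496.00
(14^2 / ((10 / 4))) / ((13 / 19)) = 7448 / 65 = 114.58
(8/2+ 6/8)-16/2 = -13/4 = -3.25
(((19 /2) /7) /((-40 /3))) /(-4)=57 /2240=0.03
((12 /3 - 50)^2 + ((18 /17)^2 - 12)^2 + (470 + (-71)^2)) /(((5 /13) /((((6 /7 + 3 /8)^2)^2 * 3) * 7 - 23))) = 300125256409584541 /586704957440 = 511543.75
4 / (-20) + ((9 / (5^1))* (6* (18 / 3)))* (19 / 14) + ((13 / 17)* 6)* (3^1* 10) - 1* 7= 129942 / 595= 218.39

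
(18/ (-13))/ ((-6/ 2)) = 6/ 13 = 0.46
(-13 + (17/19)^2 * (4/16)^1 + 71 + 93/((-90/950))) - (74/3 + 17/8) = -8233037/8664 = -950.26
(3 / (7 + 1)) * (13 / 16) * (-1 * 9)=-351 / 128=-2.74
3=3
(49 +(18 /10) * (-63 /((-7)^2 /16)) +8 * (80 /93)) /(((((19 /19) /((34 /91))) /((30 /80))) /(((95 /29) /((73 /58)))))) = 19821541 /2883062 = 6.88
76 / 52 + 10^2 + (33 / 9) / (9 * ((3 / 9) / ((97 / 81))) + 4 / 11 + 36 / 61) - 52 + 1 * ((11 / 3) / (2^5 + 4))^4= 20116640668788025 / 398178249341184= 50.52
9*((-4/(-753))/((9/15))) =20/251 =0.08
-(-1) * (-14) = -14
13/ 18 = 0.72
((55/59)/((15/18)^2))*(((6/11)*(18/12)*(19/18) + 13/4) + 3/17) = 28881/5015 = 5.76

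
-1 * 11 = -11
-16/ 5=-3.20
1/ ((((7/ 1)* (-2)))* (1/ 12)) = -6/ 7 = -0.86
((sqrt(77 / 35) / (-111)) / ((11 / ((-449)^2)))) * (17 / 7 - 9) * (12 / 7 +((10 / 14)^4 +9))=48872114420 * sqrt(55) / 20521347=17661.87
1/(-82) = -1/82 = -0.01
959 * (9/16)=8631/16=539.44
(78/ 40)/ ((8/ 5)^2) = 0.76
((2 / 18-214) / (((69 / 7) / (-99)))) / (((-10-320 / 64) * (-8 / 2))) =29645 / 828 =35.80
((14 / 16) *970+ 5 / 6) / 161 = 10195 / 1932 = 5.28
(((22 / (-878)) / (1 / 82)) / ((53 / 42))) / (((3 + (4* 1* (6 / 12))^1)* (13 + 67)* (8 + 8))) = -9471 / 37227200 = -0.00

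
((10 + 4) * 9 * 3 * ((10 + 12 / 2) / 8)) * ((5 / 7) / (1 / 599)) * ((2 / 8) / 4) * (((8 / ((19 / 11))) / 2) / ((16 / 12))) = 2668545 / 76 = 35112.43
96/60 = 8/5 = 1.60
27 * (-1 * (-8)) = 216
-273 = -273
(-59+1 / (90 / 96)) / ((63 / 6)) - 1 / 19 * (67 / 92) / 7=-3041039 / 550620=-5.52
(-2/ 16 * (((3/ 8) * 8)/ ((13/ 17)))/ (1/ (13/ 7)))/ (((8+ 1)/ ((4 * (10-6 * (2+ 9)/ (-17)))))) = -118/ 21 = -5.62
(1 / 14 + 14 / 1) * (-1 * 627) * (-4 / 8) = 123519 / 28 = 4411.39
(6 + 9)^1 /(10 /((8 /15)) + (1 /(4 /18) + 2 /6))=180 /283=0.64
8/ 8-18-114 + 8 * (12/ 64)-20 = -299/ 2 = -149.50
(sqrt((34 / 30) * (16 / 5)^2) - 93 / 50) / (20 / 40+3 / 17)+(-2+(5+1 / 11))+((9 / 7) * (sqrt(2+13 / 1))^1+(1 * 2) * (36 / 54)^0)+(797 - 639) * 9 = 9 * sqrt(15) / 7+544 * sqrt(255) / 1725+9008959 / 6325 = 1434.36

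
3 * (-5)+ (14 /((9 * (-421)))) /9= -511529 /34101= -15.00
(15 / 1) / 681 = 5 / 227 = 0.02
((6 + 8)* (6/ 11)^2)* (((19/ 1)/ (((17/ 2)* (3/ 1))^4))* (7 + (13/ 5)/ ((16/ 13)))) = 86184/ 50530205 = 0.00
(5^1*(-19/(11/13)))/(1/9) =-11115/11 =-1010.45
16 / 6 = 8 / 3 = 2.67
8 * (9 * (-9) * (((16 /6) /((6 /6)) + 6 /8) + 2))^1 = -3510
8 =8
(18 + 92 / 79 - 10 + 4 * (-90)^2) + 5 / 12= 30724283 / 948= 32409.58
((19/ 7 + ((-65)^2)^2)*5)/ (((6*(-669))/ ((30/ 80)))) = -312385985/ 37464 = -8338.30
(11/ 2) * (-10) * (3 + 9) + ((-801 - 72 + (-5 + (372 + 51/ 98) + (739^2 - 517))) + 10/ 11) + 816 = 587785353/ 1078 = 545255.43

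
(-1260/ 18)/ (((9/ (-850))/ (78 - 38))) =2380000/ 9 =264444.44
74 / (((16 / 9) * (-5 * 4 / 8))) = -333 / 20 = -16.65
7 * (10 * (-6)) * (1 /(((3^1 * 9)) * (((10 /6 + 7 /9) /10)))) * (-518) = 362600 /11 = 32963.64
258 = 258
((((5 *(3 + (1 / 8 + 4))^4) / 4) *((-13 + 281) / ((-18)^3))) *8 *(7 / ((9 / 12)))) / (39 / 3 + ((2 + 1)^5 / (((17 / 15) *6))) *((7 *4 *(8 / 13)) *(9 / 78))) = -877996686385 / 6676134912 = -131.51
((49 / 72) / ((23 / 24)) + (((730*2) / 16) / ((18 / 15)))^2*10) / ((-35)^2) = 383026579 / 8114400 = 47.20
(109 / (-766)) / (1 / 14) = -763 / 383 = -1.99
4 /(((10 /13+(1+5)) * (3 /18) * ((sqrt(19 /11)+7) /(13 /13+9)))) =21 /4-3 * sqrt(209) /44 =4.26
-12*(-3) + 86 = 122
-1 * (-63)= 63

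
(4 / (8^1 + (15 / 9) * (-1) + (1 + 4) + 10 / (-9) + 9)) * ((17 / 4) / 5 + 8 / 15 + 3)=0.91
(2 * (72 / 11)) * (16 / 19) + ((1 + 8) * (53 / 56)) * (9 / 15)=16.13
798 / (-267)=-266 / 89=-2.99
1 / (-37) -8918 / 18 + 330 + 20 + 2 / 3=-48220 / 333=-144.80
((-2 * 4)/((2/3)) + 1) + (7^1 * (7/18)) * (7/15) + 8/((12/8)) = -1187/270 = -4.40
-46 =-46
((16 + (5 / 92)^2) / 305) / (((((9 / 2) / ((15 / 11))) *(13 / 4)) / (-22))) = -135449 / 1258491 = -0.11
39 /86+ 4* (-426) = -146505 /86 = -1703.55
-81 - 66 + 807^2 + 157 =651259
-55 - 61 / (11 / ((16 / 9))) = -6421 / 99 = -64.86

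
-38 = -38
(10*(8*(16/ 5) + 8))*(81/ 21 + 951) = 320832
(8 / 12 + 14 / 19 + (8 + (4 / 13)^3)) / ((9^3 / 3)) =1181240 / 30430647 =0.04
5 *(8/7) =40/7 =5.71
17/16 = 1.06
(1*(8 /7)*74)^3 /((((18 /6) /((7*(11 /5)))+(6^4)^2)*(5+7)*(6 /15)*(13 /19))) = 27101381120 /247150484217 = 0.11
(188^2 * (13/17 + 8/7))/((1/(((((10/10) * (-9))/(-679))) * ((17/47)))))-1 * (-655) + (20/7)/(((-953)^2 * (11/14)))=46450404895869/47483891147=978.24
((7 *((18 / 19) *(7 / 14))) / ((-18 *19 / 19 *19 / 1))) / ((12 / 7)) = -49 / 8664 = -0.01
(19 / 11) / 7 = 19 / 77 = 0.25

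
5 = 5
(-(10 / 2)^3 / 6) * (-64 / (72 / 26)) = 13000 / 27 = 481.48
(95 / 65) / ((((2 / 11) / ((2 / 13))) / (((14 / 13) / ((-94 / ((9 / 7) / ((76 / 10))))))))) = -495 / 206518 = -0.00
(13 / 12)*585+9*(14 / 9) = 2591 / 4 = 647.75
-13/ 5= -2.60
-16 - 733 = -749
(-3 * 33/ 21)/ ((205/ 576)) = -19008/ 1435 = -13.25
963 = 963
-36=-36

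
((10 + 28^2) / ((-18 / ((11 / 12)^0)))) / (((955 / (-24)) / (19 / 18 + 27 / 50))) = 1140184 / 644625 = 1.77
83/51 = 1.63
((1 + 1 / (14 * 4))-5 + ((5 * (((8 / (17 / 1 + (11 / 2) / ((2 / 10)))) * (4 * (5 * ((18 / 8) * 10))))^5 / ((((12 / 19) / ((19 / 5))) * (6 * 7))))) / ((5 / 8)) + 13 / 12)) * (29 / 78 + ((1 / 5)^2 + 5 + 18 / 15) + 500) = 2011798099258.09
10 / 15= 2 / 3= 0.67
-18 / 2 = -9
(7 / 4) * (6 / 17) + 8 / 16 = 19 / 17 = 1.12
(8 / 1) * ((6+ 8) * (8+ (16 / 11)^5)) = 1625.21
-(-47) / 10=47 / 10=4.70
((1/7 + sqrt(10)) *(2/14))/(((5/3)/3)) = 9/245 + 9 *sqrt(10)/35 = 0.85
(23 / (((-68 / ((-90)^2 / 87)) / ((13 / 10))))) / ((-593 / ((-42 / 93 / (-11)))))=282555 / 99691009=0.00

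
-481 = -481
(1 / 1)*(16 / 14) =8 / 7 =1.14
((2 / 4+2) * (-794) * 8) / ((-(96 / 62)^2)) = 1907585 / 288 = 6623.56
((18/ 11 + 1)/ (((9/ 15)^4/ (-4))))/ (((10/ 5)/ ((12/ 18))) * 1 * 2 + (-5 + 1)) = -36250/ 891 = -40.68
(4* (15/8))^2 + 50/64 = 1825/32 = 57.03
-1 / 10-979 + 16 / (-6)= -29453 / 30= -981.77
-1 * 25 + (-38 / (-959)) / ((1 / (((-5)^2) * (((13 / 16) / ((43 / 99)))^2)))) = -4887435925 / 226968448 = -21.53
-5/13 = -0.38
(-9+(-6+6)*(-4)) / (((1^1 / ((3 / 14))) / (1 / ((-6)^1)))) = 9 / 28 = 0.32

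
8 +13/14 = 125/14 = 8.93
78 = 78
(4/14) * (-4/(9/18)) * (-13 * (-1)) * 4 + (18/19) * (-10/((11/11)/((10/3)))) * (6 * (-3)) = 449.56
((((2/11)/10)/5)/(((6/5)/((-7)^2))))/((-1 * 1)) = -49/330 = -0.15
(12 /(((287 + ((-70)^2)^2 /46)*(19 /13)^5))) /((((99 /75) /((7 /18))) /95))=2134934750 /22138717362597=0.00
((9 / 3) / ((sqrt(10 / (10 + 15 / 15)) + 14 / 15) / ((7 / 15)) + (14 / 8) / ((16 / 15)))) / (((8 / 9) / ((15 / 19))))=406901880 / 380869649 - 21772800 * sqrt(110) / 380869649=0.47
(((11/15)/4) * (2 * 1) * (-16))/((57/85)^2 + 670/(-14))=0.12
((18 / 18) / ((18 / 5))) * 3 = 5 / 6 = 0.83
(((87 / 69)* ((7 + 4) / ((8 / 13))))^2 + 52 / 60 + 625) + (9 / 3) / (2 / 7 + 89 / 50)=138946571383 / 122389440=1135.28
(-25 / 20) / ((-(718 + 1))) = 5 / 2876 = 0.00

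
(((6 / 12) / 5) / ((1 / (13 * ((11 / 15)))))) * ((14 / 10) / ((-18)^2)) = 1001 / 243000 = 0.00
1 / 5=0.20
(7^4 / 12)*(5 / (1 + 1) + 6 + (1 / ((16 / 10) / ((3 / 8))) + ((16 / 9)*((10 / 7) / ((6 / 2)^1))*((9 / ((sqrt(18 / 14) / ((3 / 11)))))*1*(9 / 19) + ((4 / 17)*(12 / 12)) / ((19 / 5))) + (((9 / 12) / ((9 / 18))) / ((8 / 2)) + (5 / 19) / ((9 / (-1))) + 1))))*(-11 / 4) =-149365407037 / 26790912 - 3430*sqrt(7) / 19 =-6052.85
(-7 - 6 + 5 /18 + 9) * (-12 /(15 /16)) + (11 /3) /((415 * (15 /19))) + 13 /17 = 15372248 /317475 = 48.42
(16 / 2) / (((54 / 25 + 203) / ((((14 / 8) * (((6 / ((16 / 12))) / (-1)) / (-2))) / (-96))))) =-525 / 328256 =-0.00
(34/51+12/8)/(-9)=-13/54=-0.24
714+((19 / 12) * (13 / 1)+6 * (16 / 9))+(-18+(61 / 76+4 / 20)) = 69184 / 95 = 728.25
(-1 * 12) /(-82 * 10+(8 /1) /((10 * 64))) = 960 /65599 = 0.01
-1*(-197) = 197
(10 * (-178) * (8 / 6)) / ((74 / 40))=-142400 / 111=-1282.88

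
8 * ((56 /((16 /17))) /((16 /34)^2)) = 34391 /16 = 2149.44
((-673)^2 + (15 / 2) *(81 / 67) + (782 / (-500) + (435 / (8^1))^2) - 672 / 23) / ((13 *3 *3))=1873296828211 / 480792000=3896.27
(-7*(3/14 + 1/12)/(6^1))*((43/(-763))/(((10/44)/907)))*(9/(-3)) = -2145055/9156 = -234.28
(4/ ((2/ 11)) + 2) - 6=18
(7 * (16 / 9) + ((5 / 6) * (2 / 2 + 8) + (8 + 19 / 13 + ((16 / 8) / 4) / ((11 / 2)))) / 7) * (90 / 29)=1340585 / 29029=46.18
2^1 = 2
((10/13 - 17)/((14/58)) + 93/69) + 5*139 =1316719/2093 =629.11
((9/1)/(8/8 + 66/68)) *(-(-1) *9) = 2754/67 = 41.10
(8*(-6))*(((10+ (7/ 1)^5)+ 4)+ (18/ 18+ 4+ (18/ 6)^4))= -811536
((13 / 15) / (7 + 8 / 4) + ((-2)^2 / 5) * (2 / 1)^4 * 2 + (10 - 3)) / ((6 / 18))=4414 / 45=98.09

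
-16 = -16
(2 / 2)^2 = 1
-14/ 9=-1.56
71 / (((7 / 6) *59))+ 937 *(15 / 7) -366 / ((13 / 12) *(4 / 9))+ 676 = 10333901 / 5369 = 1924.73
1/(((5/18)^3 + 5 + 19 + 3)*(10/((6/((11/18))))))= 314928/8667395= 0.04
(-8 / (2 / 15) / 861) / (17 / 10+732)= -200 / 2105719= -0.00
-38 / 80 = -19 / 40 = -0.48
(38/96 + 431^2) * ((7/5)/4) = 62415829/960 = 65016.49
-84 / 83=-1.01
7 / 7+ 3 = 4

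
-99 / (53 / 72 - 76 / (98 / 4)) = 349272 / 8347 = 41.84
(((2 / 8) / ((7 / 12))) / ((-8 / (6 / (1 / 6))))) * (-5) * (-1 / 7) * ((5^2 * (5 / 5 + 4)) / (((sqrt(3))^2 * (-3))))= 1875 / 98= 19.13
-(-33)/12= 11/4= 2.75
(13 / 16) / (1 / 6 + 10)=39 / 488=0.08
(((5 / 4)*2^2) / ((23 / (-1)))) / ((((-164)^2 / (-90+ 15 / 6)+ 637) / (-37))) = 875 / 35857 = 0.02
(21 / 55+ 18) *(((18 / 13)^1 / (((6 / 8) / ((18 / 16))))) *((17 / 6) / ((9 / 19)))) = 326553 / 1430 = 228.36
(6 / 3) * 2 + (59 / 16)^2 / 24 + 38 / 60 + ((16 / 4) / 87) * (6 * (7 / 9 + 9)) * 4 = 15.99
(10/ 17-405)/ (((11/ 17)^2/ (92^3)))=-8273560000/ 11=-752141818.18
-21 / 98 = -3 / 14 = -0.21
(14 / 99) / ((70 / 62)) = 62 / 495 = 0.13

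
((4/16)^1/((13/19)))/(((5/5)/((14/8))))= 133/208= 0.64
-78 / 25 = -3.12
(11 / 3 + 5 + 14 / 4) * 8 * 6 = 584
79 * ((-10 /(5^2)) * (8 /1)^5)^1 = -1035468.80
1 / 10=0.10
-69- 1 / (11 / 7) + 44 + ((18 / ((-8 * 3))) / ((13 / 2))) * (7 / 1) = -7563 / 286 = -26.44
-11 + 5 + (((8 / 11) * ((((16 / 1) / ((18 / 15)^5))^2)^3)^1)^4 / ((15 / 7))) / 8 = 407226525925824578.20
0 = 0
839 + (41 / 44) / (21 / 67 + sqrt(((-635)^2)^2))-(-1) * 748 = 1886479954235 / 1188708224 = 1587.00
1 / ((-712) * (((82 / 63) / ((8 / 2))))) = -63 / 14596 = -0.00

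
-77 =-77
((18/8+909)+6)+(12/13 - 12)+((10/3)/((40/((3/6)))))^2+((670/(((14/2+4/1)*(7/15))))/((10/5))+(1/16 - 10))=554376125/576576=961.50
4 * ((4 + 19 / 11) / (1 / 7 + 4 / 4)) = 441 / 22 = 20.05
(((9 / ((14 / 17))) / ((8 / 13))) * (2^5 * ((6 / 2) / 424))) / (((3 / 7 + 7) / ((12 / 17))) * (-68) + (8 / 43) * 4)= -769743 / 136852784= -0.01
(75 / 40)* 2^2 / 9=5 / 6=0.83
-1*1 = -1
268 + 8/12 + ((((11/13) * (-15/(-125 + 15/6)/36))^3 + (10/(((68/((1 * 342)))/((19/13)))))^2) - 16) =91258373221992251/16135034223672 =5655.91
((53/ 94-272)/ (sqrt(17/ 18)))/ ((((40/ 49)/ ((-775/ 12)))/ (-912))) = -11045826225 * sqrt(34)/ 3196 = -20152591.16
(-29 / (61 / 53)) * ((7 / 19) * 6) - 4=-69190 / 1159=-59.70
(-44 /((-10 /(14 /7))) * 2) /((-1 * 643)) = -88 /3215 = -0.03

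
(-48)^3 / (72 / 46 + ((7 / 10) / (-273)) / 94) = -93248962560 / 1319737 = -70657.23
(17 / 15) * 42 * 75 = 3570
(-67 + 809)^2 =550564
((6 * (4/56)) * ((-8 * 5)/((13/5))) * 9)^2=29160000/8281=3521.31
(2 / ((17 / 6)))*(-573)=-6876 / 17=-404.47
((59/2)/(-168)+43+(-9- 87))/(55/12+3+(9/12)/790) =-7057465/1006586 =-7.01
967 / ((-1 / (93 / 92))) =-89931 / 92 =-977.51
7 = 7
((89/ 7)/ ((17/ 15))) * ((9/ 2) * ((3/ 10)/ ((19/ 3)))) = 21627/ 9044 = 2.39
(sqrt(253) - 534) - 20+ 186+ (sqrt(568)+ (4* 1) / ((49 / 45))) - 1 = -17901 / 49+ sqrt(253)+ 2* sqrt(142) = -325.59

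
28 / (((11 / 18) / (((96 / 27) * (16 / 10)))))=14336 / 55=260.65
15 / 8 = 1.88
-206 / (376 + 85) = -0.45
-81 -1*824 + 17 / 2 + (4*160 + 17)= -479 / 2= -239.50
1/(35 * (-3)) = -1/105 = -0.01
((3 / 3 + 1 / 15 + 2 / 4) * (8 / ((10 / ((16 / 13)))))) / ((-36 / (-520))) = 3008 / 135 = 22.28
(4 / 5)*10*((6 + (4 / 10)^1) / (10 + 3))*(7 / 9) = 1792 / 585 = 3.06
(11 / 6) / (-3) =-11 / 18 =-0.61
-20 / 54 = -10 / 27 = -0.37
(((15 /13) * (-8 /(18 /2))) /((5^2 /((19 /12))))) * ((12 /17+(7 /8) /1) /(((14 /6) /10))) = -4085 /9282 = -0.44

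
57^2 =3249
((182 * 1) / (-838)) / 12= -91 / 5028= -0.02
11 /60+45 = 2711 /60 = 45.18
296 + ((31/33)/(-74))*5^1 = 722677/2442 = 295.94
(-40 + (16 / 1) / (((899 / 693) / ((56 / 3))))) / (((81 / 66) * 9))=3762352 / 218457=17.22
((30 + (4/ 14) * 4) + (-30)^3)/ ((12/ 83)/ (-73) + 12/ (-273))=7434895897/ 12664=587089.06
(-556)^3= -171879616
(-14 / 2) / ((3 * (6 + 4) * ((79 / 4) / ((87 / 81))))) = -406 / 31995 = -0.01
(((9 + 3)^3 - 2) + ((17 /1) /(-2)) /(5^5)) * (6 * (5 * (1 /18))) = 10787483 /3750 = 2876.66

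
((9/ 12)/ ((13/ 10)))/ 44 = 15/ 1144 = 0.01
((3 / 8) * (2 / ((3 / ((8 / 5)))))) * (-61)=-24.40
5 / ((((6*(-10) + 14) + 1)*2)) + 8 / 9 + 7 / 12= 17 / 12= 1.42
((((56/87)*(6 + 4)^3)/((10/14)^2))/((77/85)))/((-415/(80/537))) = -21324800/42654447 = -0.50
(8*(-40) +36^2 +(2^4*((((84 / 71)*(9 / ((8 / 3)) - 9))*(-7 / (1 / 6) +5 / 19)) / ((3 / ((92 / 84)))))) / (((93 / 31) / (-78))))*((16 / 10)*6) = -2668274688 / 6745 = -395592.99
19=19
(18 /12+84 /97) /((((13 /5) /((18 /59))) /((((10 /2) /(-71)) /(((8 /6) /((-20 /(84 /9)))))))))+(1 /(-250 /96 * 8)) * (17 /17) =-306509397 /18488151500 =-0.02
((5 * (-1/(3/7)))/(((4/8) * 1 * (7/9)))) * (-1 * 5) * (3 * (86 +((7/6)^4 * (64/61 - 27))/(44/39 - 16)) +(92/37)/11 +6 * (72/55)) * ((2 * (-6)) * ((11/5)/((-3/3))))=1092084.45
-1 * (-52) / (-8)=-13 / 2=-6.50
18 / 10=9 / 5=1.80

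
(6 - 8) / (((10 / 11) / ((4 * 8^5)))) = -1441792 / 5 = -288358.40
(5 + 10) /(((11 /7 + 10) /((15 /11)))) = 175 /99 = 1.77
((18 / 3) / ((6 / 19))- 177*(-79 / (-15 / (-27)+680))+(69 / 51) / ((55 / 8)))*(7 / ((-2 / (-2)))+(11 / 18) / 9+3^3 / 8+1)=11251252577 / 24740100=454.78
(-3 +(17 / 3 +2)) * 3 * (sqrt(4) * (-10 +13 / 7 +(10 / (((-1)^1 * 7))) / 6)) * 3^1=-704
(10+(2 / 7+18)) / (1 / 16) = 3168 / 7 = 452.57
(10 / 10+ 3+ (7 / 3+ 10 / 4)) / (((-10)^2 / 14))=371 / 300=1.24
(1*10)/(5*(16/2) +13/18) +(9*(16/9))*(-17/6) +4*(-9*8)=-732460/2199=-333.09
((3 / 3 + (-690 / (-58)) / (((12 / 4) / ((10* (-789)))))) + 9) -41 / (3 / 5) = -2727125 / 87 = -31346.26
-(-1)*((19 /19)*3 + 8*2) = 19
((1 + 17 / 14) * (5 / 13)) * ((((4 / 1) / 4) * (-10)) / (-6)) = 775 / 546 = 1.42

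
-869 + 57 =-812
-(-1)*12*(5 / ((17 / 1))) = 60 / 17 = 3.53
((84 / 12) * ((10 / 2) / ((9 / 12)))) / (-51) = -140 / 153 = -0.92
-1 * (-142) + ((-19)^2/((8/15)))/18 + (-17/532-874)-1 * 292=-6297355/6384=-986.43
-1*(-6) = 6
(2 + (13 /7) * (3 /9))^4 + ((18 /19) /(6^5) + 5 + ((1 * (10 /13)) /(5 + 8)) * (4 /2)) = 521264451067 /9991655856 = 52.17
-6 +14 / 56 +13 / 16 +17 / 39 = -2809 / 624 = -4.50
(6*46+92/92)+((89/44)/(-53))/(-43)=27776541/100276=277.00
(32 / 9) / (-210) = -16 / 945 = -0.02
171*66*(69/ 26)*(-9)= -3504303/ 13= -269561.77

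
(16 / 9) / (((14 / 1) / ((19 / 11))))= 152 / 693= 0.22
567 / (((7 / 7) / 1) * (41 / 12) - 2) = 6804 / 17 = 400.24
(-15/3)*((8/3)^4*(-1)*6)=40960/27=1517.04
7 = 7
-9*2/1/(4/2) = -9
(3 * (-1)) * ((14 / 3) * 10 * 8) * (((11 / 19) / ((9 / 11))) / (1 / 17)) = -2303840 / 171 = -13472.75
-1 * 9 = -9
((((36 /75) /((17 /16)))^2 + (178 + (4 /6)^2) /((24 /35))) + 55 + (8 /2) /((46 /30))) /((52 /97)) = 13841678553947 /23330970000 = 593.27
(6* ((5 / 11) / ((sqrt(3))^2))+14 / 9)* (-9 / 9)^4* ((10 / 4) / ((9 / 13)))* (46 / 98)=182390 / 43659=4.18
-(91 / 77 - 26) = 273 / 11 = 24.82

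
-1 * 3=-3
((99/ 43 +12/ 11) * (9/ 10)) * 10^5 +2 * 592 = 145010032/ 473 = 306575.12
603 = 603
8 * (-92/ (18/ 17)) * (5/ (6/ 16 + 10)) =-250240/ 747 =-334.99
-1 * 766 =-766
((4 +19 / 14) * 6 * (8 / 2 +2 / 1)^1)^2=1822500 / 49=37193.88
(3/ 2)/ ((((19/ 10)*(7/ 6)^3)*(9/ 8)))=2880/ 6517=0.44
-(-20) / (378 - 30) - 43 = -3736 / 87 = -42.94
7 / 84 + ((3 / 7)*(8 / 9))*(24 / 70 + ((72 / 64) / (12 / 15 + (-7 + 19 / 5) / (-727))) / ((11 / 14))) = 0.89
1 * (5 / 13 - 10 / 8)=-45 / 52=-0.87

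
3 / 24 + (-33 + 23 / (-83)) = -22013 / 664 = -33.15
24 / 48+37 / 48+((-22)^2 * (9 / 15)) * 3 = 209393 / 240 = 872.47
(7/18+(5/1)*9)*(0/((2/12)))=0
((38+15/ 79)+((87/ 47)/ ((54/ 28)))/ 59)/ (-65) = -5794411/ 9858015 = -0.59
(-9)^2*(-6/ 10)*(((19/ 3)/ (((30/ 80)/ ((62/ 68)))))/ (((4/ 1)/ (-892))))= 14185476/ 85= 166887.95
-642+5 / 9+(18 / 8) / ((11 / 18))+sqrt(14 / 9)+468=-33613 / 198+sqrt(14) / 3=-168.52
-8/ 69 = -0.12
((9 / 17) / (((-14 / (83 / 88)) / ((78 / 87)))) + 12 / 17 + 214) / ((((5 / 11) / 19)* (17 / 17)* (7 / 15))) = 3716051673 / 193256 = 19228.65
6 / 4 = 3 / 2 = 1.50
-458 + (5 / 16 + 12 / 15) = -36551 / 80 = -456.89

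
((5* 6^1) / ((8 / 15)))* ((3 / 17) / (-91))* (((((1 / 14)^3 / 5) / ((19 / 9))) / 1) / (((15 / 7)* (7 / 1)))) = -81 / 322617568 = -0.00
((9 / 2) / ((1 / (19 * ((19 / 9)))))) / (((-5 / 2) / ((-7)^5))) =6067327 / 5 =1213465.40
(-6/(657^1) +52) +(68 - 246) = -27596/219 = -126.01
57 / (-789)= -19 / 263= -0.07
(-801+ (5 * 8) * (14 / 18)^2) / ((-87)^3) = 62921 / 53338743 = 0.00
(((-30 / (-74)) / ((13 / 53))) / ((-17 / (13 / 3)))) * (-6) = 1590 / 629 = 2.53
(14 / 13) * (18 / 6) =42 / 13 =3.23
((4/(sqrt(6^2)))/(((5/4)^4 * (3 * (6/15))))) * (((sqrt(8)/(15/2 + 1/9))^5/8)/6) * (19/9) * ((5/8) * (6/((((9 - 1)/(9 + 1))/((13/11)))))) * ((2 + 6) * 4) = 23601217536 * sqrt(2)/2654394845135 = 0.01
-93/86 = -1.08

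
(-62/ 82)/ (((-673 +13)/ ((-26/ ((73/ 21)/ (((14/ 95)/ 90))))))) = -19747/ 1407458250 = -0.00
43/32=1.34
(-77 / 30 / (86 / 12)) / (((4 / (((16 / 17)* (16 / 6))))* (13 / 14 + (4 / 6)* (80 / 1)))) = -34496 / 8329745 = -0.00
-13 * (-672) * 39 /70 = 24336 /5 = 4867.20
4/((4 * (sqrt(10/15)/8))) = 4 * sqrt(6) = 9.80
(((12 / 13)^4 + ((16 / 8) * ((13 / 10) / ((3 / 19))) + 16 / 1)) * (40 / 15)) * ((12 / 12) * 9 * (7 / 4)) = 199083458 / 142805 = 1394.09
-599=-599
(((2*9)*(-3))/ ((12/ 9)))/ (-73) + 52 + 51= 15119/ 146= 103.55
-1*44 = -44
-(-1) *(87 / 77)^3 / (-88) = -658503 / 40174904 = -0.02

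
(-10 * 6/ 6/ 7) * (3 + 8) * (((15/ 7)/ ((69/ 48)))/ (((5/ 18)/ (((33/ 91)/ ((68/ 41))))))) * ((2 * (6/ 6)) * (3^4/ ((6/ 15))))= -13019648400/ 1743469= -7467.67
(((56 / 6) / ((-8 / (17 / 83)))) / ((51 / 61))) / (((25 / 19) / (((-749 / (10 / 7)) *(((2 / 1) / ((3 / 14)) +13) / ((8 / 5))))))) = 2849942753 / 1792800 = 1589.66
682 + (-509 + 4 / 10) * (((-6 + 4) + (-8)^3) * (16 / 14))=299448.17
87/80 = 1.09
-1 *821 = -821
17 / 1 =17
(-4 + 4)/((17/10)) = 0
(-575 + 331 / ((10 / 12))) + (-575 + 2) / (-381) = -111948 / 635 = -176.30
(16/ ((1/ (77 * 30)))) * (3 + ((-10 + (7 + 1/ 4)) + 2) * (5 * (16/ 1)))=-2106720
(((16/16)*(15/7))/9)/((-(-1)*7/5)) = 25/147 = 0.17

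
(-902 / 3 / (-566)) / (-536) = -451 / 455064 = -0.00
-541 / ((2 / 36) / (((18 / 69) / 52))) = -14607 / 299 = -48.85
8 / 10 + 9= 49 / 5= 9.80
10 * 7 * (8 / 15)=112 / 3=37.33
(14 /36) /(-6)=-0.06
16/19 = 0.84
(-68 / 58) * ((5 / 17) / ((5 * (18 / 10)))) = -10 / 261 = -0.04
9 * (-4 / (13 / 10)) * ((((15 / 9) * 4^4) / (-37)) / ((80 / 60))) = 115200 / 481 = 239.50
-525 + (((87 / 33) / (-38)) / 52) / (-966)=-11023412371 / 20996976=-525.00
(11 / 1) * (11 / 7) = 121 / 7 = 17.29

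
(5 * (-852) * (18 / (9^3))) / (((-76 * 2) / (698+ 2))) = 248500 / 513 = 484.41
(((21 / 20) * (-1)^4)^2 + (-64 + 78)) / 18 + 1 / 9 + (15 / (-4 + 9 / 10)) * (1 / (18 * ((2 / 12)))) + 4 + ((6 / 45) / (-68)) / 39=54871337 / 16442400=3.34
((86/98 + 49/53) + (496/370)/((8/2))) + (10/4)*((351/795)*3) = 5235443/960890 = 5.45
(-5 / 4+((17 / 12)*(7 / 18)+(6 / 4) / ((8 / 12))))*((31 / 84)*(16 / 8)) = 10385 / 9072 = 1.14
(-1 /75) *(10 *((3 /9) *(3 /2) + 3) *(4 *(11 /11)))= -28 /15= -1.87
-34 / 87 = -0.39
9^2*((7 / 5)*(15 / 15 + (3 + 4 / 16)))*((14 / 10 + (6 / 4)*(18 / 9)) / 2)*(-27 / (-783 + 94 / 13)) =37216179 / 1008500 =36.90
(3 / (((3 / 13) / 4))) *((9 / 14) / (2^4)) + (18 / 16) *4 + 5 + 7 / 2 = 845 / 56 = 15.09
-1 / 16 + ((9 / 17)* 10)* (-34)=-2881 / 16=-180.06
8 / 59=0.14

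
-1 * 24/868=-6/217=-0.03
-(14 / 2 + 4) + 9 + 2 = 0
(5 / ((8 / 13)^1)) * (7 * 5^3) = 56875 / 8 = 7109.38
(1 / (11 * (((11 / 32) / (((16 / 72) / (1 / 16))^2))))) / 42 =16384 / 205821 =0.08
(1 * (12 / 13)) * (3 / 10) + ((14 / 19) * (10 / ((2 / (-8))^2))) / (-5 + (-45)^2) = 41822 / 124735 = 0.34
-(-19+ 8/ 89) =1683/ 89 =18.91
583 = 583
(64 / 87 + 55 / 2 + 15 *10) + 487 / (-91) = 2737445 / 15834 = 172.88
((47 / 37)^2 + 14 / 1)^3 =9766037109375 / 2565726409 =3806.34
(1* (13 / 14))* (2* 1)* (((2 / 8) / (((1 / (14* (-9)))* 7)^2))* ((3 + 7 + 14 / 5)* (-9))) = -606528 / 35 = -17329.37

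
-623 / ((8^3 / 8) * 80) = -623 / 5120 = -0.12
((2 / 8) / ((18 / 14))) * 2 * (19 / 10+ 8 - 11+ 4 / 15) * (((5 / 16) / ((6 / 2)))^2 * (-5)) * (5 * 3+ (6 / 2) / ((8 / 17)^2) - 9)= 608125 / 1769472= 0.34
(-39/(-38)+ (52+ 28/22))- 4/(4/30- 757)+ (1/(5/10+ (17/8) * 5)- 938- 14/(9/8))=-3406056052715/3801188754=-896.05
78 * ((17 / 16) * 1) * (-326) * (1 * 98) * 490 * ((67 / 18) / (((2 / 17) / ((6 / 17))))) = -28974559705 / 2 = -14487279852.50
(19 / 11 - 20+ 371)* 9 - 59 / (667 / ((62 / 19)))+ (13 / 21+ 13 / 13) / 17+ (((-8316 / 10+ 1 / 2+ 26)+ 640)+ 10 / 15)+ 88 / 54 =793457671423 / 263471670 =3011.55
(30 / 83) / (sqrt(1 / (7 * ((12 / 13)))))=60 * sqrt(273) / 1079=0.92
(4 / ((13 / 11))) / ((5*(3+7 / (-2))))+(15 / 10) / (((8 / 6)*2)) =-823 / 1040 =-0.79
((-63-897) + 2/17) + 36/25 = -407338/425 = -958.44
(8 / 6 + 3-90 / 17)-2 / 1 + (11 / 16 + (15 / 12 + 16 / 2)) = 5693 / 816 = 6.98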